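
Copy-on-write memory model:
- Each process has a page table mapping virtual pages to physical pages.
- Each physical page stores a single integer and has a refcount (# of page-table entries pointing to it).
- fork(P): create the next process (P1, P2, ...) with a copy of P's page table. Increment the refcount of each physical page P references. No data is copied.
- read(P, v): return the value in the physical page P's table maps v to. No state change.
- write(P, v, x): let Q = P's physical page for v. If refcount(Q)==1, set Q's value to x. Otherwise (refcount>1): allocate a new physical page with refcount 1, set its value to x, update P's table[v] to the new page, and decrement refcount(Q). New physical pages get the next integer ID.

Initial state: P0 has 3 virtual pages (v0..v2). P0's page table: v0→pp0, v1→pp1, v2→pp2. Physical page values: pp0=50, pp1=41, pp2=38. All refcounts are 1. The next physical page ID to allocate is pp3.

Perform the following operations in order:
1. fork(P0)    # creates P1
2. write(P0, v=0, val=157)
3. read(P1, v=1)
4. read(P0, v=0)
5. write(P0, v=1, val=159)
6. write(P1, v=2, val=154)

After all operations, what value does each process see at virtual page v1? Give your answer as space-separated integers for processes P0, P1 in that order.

Op 1: fork(P0) -> P1. 3 ppages; refcounts: pp0:2 pp1:2 pp2:2
Op 2: write(P0, v0, 157). refcount(pp0)=2>1 -> COPY to pp3. 4 ppages; refcounts: pp0:1 pp1:2 pp2:2 pp3:1
Op 3: read(P1, v1) -> 41. No state change.
Op 4: read(P0, v0) -> 157. No state change.
Op 5: write(P0, v1, 159). refcount(pp1)=2>1 -> COPY to pp4. 5 ppages; refcounts: pp0:1 pp1:1 pp2:2 pp3:1 pp4:1
Op 6: write(P1, v2, 154). refcount(pp2)=2>1 -> COPY to pp5. 6 ppages; refcounts: pp0:1 pp1:1 pp2:1 pp3:1 pp4:1 pp5:1
P0: v1 -> pp4 = 159
P1: v1 -> pp1 = 41

Answer: 159 41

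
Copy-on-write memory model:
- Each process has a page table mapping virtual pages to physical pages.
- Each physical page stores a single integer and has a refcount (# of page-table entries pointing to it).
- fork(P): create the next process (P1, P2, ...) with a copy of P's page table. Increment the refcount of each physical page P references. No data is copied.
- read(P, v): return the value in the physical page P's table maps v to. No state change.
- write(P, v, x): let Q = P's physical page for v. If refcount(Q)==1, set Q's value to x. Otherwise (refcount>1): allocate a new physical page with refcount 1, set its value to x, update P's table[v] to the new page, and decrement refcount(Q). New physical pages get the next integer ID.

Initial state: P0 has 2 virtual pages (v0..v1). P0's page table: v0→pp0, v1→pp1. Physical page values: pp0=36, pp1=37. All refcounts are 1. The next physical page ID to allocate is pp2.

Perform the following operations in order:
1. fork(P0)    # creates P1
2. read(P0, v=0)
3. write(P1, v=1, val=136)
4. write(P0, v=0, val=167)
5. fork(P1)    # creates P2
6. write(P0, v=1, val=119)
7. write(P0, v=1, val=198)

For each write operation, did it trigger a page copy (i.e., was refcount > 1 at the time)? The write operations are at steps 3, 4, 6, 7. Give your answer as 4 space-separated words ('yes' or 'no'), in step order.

Op 1: fork(P0) -> P1. 2 ppages; refcounts: pp0:2 pp1:2
Op 2: read(P0, v0) -> 36. No state change.
Op 3: write(P1, v1, 136). refcount(pp1)=2>1 -> COPY to pp2. 3 ppages; refcounts: pp0:2 pp1:1 pp2:1
Op 4: write(P0, v0, 167). refcount(pp0)=2>1 -> COPY to pp3. 4 ppages; refcounts: pp0:1 pp1:1 pp2:1 pp3:1
Op 5: fork(P1) -> P2. 4 ppages; refcounts: pp0:2 pp1:1 pp2:2 pp3:1
Op 6: write(P0, v1, 119). refcount(pp1)=1 -> write in place. 4 ppages; refcounts: pp0:2 pp1:1 pp2:2 pp3:1
Op 7: write(P0, v1, 198). refcount(pp1)=1 -> write in place. 4 ppages; refcounts: pp0:2 pp1:1 pp2:2 pp3:1

yes yes no no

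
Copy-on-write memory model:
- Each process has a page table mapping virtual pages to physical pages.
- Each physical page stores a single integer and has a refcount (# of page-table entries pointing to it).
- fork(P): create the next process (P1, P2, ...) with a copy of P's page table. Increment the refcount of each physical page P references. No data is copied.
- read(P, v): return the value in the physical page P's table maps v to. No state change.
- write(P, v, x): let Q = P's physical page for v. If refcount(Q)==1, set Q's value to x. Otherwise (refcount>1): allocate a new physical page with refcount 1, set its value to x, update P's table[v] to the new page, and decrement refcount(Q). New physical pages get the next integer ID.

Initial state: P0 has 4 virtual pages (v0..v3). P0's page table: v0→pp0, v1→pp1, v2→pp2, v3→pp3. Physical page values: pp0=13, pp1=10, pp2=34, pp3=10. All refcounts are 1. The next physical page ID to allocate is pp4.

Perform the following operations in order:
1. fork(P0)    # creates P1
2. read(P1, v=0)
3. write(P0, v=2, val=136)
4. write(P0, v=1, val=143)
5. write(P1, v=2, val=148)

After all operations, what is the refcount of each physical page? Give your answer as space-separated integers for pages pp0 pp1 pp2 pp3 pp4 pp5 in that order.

Op 1: fork(P0) -> P1. 4 ppages; refcounts: pp0:2 pp1:2 pp2:2 pp3:2
Op 2: read(P1, v0) -> 13. No state change.
Op 3: write(P0, v2, 136). refcount(pp2)=2>1 -> COPY to pp4. 5 ppages; refcounts: pp0:2 pp1:2 pp2:1 pp3:2 pp4:1
Op 4: write(P0, v1, 143). refcount(pp1)=2>1 -> COPY to pp5. 6 ppages; refcounts: pp0:2 pp1:1 pp2:1 pp3:2 pp4:1 pp5:1
Op 5: write(P1, v2, 148). refcount(pp2)=1 -> write in place. 6 ppages; refcounts: pp0:2 pp1:1 pp2:1 pp3:2 pp4:1 pp5:1

Answer: 2 1 1 2 1 1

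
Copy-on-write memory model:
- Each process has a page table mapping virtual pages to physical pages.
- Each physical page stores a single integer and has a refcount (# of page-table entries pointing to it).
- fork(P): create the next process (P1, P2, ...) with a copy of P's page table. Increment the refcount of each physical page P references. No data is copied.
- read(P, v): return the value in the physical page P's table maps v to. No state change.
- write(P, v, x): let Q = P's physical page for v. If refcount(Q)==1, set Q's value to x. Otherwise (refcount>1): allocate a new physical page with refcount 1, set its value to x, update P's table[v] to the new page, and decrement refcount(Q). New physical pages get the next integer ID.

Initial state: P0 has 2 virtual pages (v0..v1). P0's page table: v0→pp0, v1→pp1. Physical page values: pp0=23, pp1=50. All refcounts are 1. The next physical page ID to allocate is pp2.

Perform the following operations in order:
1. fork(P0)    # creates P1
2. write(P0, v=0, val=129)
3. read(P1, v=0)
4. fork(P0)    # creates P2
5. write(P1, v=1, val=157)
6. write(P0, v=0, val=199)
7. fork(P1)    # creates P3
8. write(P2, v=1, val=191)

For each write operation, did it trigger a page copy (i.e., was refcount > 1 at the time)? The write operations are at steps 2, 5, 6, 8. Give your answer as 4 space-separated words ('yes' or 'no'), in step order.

Op 1: fork(P0) -> P1. 2 ppages; refcounts: pp0:2 pp1:2
Op 2: write(P0, v0, 129). refcount(pp0)=2>1 -> COPY to pp2. 3 ppages; refcounts: pp0:1 pp1:2 pp2:1
Op 3: read(P1, v0) -> 23. No state change.
Op 4: fork(P0) -> P2. 3 ppages; refcounts: pp0:1 pp1:3 pp2:2
Op 5: write(P1, v1, 157). refcount(pp1)=3>1 -> COPY to pp3. 4 ppages; refcounts: pp0:1 pp1:2 pp2:2 pp3:1
Op 6: write(P0, v0, 199). refcount(pp2)=2>1 -> COPY to pp4. 5 ppages; refcounts: pp0:1 pp1:2 pp2:1 pp3:1 pp4:1
Op 7: fork(P1) -> P3. 5 ppages; refcounts: pp0:2 pp1:2 pp2:1 pp3:2 pp4:1
Op 8: write(P2, v1, 191). refcount(pp1)=2>1 -> COPY to pp5. 6 ppages; refcounts: pp0:2 pp1:1 pp2:1 pp3:2 pp4:1 pp5:1

yes yes yes yes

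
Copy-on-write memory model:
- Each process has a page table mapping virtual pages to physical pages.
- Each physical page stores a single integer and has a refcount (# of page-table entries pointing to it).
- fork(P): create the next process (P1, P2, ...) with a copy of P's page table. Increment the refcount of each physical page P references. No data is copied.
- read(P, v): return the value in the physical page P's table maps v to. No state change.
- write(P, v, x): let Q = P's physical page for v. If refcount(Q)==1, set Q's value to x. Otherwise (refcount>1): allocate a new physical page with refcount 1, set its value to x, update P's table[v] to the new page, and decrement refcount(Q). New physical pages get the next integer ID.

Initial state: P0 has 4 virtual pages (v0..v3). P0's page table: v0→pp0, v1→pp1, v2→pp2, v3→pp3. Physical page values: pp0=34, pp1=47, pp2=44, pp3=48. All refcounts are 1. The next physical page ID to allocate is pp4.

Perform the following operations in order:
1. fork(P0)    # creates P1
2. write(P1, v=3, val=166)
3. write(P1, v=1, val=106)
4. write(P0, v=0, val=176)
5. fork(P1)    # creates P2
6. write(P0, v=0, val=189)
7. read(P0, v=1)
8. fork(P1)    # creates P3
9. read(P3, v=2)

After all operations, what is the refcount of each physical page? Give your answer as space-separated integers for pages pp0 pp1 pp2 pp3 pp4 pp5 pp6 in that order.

Op 1: fork(P0) -> P1. 4 ppages; refcounts: pp0:2 pp1:2 pp2:2 pp3:2
Op 2: write(P1, v3, 166). refcount(pp3)=2>1 -> COPY to pp4. 5 ppages; refcounts: pp0:2 pp1:2 pp2:2 pp3:1 pp4:1
Op 3: write(P1, v1, 106). refcount(pp1)=2>1 -> COPY to pp5. 6 ppages; refcounts: pp0:2 pp1:1 pp2:2 pp3:1 pp4:1 pp5:1
Op 4: write(P0, v0, 176). refcount(pp0)=2>1 -> COPY to pp6. 7 ppages; refcounts: pp0:1 pp1:1 pp2:2 pp3:1 pp4:1 pp5:1 pp6:1
Op 5: fork(P1) -> P2. 7 ppages; refcounts: pp0:2 pp1:1 pp2:3 pp3:1 pp4:2 pp5:2 pp6:1
Op 6: write(P0, v0, 189). refcount(pp6)=1 -> write in place. 7 ppages; refcounts: pp0:2 pp1:1 pp2:3 pp3:1 pp4:2 pp5:2 pp6:1
Op 7: read(P0, v1) -> 47. No state change.
Op 8: fork(P1) -> P3. 7 ppages; refcounts: pp0:3 pp1:1 pp2:4 pp3:1 pp4:3 pp5:3 pp6:1
Op 9: read(P3, v2) -> 44. No state change.

Answer: 3 1 4 1 3 3 1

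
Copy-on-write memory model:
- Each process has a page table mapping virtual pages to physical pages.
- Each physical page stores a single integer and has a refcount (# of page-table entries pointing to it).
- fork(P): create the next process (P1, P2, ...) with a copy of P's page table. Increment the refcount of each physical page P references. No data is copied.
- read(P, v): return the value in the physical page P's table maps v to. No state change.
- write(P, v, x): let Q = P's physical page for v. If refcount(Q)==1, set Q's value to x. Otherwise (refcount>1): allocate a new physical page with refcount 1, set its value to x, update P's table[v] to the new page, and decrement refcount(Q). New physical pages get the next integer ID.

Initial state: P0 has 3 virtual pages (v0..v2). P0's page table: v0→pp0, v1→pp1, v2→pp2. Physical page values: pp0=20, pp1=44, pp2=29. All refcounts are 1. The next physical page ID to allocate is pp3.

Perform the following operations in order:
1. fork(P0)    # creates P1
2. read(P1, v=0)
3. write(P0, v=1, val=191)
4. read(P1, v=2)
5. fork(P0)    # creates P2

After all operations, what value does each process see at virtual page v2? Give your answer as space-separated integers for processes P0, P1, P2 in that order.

Answer: 29 29 29

Derivation:
Op 1: fork(P0) -> P1. 3 ppages; refcounts: pp0:2 pp1:2 pp2:2
Op 2: read(P1, v0) -> 20. No state change.
Op 3: write(P0, v1, 191). refcount(pp1)=2>1 -> COPY to pp3. 4 ppages; refcounts: pp0:2 pp1:1 pp2:2 pp3:1
Op 4: read(P1, v2) -> 29. No state change.
Op 5: fork(P0) -> P2. 4 ppages; refcounts: pp0:3 pp1:1 pp2:3 pp3:2
P0: v2 -> pp2 = 29
P1: v2 -> pp2 = 29
P2: v2 -> pp2 = 29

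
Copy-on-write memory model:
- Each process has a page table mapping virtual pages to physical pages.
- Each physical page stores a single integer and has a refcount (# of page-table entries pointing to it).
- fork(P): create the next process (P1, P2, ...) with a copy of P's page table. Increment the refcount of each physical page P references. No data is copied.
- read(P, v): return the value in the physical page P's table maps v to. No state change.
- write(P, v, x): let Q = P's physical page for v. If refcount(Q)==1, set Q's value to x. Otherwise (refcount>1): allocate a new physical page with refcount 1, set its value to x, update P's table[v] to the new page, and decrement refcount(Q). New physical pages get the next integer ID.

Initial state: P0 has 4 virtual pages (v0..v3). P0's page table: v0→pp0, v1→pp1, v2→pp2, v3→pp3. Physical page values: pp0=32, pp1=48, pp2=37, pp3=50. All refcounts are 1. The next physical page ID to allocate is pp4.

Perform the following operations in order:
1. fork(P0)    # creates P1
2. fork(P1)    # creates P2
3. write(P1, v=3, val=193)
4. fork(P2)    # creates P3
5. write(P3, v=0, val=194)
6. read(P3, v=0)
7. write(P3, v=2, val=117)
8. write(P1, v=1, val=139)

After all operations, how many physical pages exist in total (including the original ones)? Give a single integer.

Op 1: fork(P0) -> P1. 4 ppages; refcounts: pp0:2 pp1:2 pp2:2 pp3:2
Op 2: fork(P1) -> P2. 4 ppages; refcounts: pp0:3 pp1:3 pp2:3 pp3:3
Op 3: write(P1, v3, 193). refcount(pp3)=3>1 -> COPY to pp4. 5 ppages; refcounts: pp0:3 pp1:3 pp2:3 pp3:2 pp4:1
Op 4: fork(P2) -> P3. 5 ppages; refcounts: pp0:4 pp1:4 pp2:4 pp3:3 pp4:1
Op 5: write(P3, v0, 194). refcount(pp0)=4>1 -> COPY to pp5. 6 ppages; refcounts: pp0:3 pp1:4 pp2:4 pp3:3 pp4:1 pp5:1
Op 6: read(P3, v0) -> 194. No state change.
Op 7: write(P3, v2, 117). refcount(pp2)=4>1 -> COPY to pp6. 7 ppages; refcounts: pp0:3 pp1:4 pp2:3 pp3:3 pp4:1 pp5:1 pp6:1
Op 8: write(P1, v1, 139). refcount(pp1)=4>1 -> COPY to pp7. 8 ppages; refcounts: pp0:3 pp1:3 pp2:3 pp3:3 pp4:1 pp5:1 pp6:1 pp7:1

Answer: 8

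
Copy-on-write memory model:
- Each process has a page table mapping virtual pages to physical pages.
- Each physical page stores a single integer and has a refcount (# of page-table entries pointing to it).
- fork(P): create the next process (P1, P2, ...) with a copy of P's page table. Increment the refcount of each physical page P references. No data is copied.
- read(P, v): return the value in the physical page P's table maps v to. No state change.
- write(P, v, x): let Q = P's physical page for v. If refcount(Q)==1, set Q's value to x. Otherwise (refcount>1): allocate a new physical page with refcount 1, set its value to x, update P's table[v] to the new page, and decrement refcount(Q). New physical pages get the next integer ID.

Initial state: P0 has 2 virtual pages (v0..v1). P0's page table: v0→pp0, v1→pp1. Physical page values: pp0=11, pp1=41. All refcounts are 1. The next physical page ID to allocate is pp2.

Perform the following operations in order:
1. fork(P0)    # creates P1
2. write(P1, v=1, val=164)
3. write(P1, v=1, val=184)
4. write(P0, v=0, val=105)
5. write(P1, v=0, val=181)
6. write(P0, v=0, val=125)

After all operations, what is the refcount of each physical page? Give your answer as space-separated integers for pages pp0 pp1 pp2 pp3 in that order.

Answer: 1 1 1 1

Derivation:
Op 1: fork(P0) -> P1. 2 ppages; refcounts: pp0:2 pp1:2
Op 2: write(P1, v1, 164). refcount(pp1)=2>1 -> COPY to pp2. 3 ppages; refcounts: pp0:2 pp1:1 pp2:1
Op 3: write(P1, v1, 184). refcount(pp2)=1 -> write in place. 3 ppages; refcounts: pp0:2 pp1:1 pp2:1
Op 4: write(P0, v0, 105). refcount(pp0)=2>1 -> COPY to pp3. 4 ppages; refcounts: pp0:1 pp1:1 pp2:1 pp3:1
Op 5: write(P1, v0, 181). refcount(pp0)=1 -> write in place. 4 ppages; refcounts: pp0:1 pp1:1 pp2:1 pp3:1
Op 6: write(P0, v0, 125). refcount(pp3)=1 -> write in place. 4 ppages; refcounts: pp0:1 pp1:1 pp2:1 pp3:1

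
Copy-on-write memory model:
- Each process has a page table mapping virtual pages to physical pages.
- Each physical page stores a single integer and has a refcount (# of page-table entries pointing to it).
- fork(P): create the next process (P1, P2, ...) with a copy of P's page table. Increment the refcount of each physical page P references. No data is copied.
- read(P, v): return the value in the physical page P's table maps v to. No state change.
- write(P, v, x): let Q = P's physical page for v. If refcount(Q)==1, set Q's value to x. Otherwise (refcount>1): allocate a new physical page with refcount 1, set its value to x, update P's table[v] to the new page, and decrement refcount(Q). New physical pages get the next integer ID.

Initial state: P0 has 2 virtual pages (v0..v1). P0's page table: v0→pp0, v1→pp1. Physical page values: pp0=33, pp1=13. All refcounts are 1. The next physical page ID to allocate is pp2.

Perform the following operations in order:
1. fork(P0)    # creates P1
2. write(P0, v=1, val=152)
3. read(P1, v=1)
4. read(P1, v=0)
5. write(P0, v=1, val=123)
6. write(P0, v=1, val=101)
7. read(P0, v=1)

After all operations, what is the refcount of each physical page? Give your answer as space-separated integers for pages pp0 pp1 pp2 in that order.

Op 1: fork(P0) -> P1. 2 ppages; refcounts: pp0:2 pp1:2
Op 2: write(P0, v1, 152). refcount(pp1)=2>1 -> COPY to pp2. 3 ppages; refcounts: pp0:2 pp1:1 pp2:1
Op 3: read(P1, v1) -> 13. No state change.
Op 4: read(P1, v0) -> 33. No state change.
Op 5: write(P0, v1, 123). refcount(pp2)=1 -> write in place. 3 ppages; refcounts: pp0:2 pp1:1 pp2:1
Op 6: write(P0, v1, 101). refcount(pp2)=1 -> write in place. 3 ppages; refcounts: pp0:2 pp1:1 pp2:1
Op 7: read(P0, v1) -> 101. No state change.

Answer: 2 1 1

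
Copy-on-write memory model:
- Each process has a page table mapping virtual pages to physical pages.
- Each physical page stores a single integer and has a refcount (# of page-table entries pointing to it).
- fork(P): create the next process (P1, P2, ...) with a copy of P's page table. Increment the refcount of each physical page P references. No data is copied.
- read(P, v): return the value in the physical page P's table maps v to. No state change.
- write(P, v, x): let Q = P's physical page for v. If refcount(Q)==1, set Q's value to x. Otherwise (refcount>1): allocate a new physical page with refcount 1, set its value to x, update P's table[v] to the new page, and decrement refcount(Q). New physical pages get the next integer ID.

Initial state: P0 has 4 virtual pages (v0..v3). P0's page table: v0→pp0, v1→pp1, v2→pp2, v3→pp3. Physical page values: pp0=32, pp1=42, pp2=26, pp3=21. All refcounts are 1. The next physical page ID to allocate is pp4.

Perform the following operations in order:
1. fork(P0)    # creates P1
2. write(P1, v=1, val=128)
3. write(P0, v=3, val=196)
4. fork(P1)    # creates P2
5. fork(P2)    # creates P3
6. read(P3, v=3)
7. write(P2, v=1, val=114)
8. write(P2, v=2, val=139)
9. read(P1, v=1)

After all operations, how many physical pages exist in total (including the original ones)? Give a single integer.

Answer: 8

Derivation:
Op 1: fork(P0) -> P1. 4 ppages; refcounts: pp0:2 pp1:2 pp2:2 pp3:2
Op 2: write(P1, v1, 128). refcount(pp1)=2>1 -> COPY to pp4. 5 ppages; refcounts: pp0:2 pp1:1 pp2:2 pp3:2 pp4:1
Op 3: write(P0, v3, 196). refcount(pp3)=2>1 -> COPY to pp5. 6 ppages; refcounts: pp0:2 pp1:1 pp2:2 pp3:1 pp4:1 pp5:1
Op 4: fork(P1) -> P2. 6 ppages; refcounts: pp0:3 pp1:1 pp2:3 pp3:2 pp4:2 pp5:1
Op 5: fork(P2) -> P3. 6 ppages; refcounts: pp0:4 pp1:1 pp2:4 pp3:3 pp4:3 pp5:1
Op 6: read(P3, v3) -> 21. No state change.
Op 7: write(P2, v1, 114). refcount(pp4)=3>1 -> COPY to pp6. 7 ppages; refcounts: pp0:4 pp1:1 pp2:4 pp3:3 pp4:2 pp5:1 pp6:1
Op 8: write(P2, v2, 139). refcount(pp2)=4>1 -> COPY to pp7. 8 ppages; refcounts: pp0:4 pp1:1 pp2:3 pp3:3 pp4:2 pp5:1 pp6:1 pp7:1
Op 9: read(P1, v1) -> 128. No state change.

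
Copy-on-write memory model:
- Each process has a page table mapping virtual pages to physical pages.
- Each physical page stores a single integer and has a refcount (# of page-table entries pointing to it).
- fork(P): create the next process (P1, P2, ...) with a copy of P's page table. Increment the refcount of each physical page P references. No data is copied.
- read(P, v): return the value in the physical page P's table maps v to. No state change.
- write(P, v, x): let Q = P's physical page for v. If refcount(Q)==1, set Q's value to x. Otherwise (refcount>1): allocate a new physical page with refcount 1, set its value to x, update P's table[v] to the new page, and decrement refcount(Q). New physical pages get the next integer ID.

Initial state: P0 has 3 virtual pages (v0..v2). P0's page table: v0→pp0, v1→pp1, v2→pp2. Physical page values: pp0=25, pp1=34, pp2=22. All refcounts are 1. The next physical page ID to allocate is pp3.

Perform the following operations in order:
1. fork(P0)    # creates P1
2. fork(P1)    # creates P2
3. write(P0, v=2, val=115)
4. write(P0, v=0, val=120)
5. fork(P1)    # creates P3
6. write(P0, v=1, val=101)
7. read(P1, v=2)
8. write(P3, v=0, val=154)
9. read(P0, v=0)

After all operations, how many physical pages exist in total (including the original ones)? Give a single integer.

Answer: 7

Derivation:
Op 1: fork(P0) -> P1. 3 ppages; refcounts: pp0:2 pp1:2 pp2:2
Op 2: fork(P1) -> P2. 3 ppages; refcounts: pp0:3 pp1:3 pp2:3
Op 3: write(P0, v2, 115). refcount(pp2)=3>1 -> COPY to pp3. 4 ppages; refcounts: pp0:3 pp1:3 pp2:2 pp3:1
Op 4: write(P0, v0, 120). refcount(pp0)=3>1 -> COPY to pp4. 5 ppages; refcounts: pp0:2 pp1:3 pp2:2 pp3:1 pp4:1
Op 5: fork(P1) -> P3. 5 ppages; refcounts: pp0:3 pp1:4 pp2:3 pp3:1 pp4:1
Op 6: write(P0, v1, 101). refcount(pp1)=4>1 -> COPY to pp5. 6 ppages; refcounts: pp0:3 pp1:3 pp2:3 pp3:1 pp4:1 pp5:1
Op 7: read(P1, v2) -> 22. No state change.
Op 8: write(P3, v0, 154). refcount(pp0)=3>1 -> COPY to pp6. 7 ppages; refcounts: pp0:2 pp1:3 pp2:3 pp3:1 pp4:1 pp5:1 pp6:1
Op 9: read(P0, v0) -> 120. No state change.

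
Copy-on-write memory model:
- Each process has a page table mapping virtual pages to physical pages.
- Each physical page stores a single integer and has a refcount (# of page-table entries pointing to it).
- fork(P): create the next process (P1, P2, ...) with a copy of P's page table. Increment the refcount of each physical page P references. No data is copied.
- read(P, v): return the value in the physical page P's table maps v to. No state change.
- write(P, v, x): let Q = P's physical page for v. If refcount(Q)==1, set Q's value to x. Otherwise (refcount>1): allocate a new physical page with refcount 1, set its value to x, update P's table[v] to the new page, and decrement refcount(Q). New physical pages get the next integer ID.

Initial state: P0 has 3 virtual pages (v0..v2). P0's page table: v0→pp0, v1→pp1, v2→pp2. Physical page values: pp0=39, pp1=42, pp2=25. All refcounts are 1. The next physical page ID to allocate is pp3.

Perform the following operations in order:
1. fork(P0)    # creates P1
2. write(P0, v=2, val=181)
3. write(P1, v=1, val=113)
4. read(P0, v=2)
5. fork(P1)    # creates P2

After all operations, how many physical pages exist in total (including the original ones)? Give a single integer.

Answer: 5

Derivation:
Op 1: fork(P0) -> P1. 3 ppages; refcounts: pp0:2 pp1:2 pp2:2
Op 2: write(P0, v2, 181). refcount(pp2)=2>1 -> COPY to pp3. 4 ppages; refcounts: pp0:2 pp1:2 pp2:1 pp3:1
Op 3: write(P1, v1, 113). refcount(pp1)=2>1 -> COPY to pp4. 5 ppages; refcounts: pp0:2 pp1:1 pp2:1 pp3:1 pp4:1
Op 4: read(P0, v2) -> 181. No state change.
Op 5: fork(P1) -> P2. 5 ppages; refcounts: pp0:3 pp1:1 pp2:2 pp3:1 pp4:2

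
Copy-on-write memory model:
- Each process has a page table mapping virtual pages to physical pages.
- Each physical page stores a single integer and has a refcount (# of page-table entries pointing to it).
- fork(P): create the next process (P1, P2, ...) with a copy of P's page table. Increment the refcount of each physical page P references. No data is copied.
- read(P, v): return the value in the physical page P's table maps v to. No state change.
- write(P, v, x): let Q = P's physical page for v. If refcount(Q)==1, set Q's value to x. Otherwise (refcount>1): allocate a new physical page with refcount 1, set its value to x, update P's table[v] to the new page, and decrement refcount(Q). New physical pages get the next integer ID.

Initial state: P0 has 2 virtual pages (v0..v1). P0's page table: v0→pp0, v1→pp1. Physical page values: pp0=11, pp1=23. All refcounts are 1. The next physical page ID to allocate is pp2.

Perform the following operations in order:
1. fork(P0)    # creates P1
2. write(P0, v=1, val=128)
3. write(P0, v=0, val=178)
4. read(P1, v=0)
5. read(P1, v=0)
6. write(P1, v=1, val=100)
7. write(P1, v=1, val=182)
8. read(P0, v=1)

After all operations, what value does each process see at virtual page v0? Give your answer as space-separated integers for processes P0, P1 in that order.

Answer: 178 11

Derivation:
Op 1: fork(P0) -> P1. 2 ppages; refcounts: pp0:2 pp1:2
Op 2: write(P0, v1, 128). refcount(pp1)=2>1 -> COPY to pp2. 3 ppages; refcounts: pp0:2 pp1:1 pp2:1
Op 3: write(P0, v0, 178). refcount(pp0)=2>1 -> COPY to pp3. 4 ppages; refcounts: pp0:1 pp1:1 pp2:1 pp3:1
Op 4: read(P1, v0) -> 11. No state change.
Op 5: read(P1, v0) -> 11. No state change.
Op 6: write(P1, v1, 100). refcount(pp1)=1 -> write in place. 4 ppages; refcounts: pp0:1 pp1:1 pp2:1 pp3:1
Op 7: write(P1, v1, 182). refcount(pp1)=1 -> write in place. 4 ppages; refcounts: pp0:1 pp1:1 pp2:1 pp3:1
Op 8: read(P0, v1) -> 128. No state change.
P0: v0 -> pp3 = 178
P1: v0 -> pp0 = 11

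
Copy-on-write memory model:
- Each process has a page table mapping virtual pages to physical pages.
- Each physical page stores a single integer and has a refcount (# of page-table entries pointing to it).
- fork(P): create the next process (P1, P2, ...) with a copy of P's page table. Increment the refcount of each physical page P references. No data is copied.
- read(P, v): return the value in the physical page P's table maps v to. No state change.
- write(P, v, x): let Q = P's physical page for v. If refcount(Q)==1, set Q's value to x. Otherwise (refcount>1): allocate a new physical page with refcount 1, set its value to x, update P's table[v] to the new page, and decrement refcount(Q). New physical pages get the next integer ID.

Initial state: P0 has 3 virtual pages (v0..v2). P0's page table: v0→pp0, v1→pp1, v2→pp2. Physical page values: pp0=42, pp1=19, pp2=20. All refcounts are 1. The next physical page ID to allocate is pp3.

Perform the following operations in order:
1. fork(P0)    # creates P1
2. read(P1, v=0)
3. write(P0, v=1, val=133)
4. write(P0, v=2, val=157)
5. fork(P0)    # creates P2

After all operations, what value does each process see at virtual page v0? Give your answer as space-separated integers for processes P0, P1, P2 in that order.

Answer: 42 42 42

Derivation:
Op 1: fork(P0) -> P1. 3 ppages; refcounts: pp0:2 pp1:2 pp2:2
Op 2: read(P1, v0) -> 42. No state change.
Op 3: write(P0, v1, 133). refcount(pp1)=2>1 -> COPY to pp3. 4 ppages; refcounts: pp0:2 pp1:1 pp2:2 pp3:1
Op 4: write(P0, v2, 157). refcount(pp2)=2>1 -> COPY to pp4. 5 ppages; refcounts: pp0:2 pp1:1 pp2:1 pp3:1 pp4:1
Op 5: fork(P0) -> P2. 5 ppages; refcounts: pp0:3 pp1:1 pp2:1 pp3:2 pp4:2
P0: v0 -> pp0 = 42
P1: v0 -> pp0 = 42
P2: v0 -> pp0 = 42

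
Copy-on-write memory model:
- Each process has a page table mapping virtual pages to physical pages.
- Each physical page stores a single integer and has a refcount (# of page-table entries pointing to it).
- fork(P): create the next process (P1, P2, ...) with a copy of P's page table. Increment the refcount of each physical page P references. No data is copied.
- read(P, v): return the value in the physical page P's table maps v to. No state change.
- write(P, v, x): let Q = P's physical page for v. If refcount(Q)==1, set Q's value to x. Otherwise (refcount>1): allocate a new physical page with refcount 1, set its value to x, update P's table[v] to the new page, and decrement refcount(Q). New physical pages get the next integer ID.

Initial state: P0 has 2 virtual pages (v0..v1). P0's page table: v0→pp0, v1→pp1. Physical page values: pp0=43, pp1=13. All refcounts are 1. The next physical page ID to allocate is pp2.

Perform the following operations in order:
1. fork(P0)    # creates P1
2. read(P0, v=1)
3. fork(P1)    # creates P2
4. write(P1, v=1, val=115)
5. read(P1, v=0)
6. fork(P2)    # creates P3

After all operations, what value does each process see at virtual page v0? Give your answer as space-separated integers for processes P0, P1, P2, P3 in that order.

Op 1: fork(P0) -> P1. 2 ppages; refcounts: pp0:2 pp1:2
Op 2: read(P0, v1) -> 13. No state change.
Op 3: fork(P1) -> P2. 2 ppages; refcounts: pp0:3 pp1:3
Op 4: write(P1, v1, 115). refcount(pp1)=3>1 -> COPY to pp2. 3 ppages; refcounts: pp0:3 pp1:2 pp2:1
Op 5: read(P1, v0) -> 43. No state change.
Op 6: fork(P2) -> P3. 3 ppages; refcounts: pp0:4 pp1:3 pp2:1
P0: v0 -> pp0 = 43
P1: v0 -> pp0 = 43
P2: v0 -> pp0 = 43
P3: v0 -> pp0 = 43

Answer: 43 43 43 43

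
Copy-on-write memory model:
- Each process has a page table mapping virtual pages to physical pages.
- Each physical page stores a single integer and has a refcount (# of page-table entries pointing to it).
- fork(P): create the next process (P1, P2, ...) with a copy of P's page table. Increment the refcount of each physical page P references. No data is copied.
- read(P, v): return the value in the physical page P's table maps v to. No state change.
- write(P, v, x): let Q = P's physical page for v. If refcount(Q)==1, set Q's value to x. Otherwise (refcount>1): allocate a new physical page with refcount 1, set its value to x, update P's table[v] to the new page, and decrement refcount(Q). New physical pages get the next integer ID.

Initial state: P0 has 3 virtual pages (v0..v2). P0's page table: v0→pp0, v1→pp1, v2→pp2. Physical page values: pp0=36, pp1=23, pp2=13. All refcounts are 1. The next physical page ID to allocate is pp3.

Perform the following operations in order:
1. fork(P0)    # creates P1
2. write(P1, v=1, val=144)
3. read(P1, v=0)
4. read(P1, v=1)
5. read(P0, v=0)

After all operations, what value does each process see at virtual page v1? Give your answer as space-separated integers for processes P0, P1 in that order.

Answer: 23 144

Derivation:
Op 1: fork(P0) -> P1. 3 ppages; refcounts: pp0:2 pp1:2 pp2:2
Op 2: write(P1, v1, 144). refcount(pp1)=2>1 -> COPY to pp3. 4 ppages; refcounts: pp0:2 pp1:1 pp2:2 pp3:1
Op 3: read(P1, v0) -> 36. No state change.
Op 4: read(P1, v1) -> 144. No state change.
Op 5: read(P0, v0) -> 36. No state change.
P0: v1 -> pp1 = 23
P1: v1 -> pp3 = 144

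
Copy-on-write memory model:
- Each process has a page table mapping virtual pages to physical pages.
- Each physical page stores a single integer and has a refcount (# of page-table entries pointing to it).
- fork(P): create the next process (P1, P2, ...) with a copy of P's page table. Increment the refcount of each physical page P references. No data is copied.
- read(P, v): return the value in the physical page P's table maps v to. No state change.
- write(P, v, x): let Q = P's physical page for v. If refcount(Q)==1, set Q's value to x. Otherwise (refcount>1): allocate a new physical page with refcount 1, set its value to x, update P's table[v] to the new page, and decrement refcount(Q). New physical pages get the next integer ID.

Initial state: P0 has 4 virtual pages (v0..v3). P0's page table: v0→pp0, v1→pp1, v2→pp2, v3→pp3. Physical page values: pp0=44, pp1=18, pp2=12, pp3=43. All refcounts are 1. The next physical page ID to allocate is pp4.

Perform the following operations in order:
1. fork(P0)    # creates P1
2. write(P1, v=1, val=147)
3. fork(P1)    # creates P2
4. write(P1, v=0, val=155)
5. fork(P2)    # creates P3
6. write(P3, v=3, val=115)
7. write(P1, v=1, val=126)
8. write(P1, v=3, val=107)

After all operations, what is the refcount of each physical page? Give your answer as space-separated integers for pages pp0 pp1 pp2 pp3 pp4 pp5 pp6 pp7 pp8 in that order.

Answer: 3 1 4 2 2 1 1 1 1

Derivation:
Op 1: fork(P0) -> P1. 4 ppages; refcounts: pp0:2 pp1:2 pp2:2 pp3:2
Op 2: write(P1, v1, 147). refcount(pp1)=2>1 -> COPY to pp4. 5 ppages; refcounts: pp0:2 pp1:1 pp2:2 pp3:2 pp4:1
Op 3: fork(P1) -> P2. 5 ppages; refcounts: pp0:3 pp1:1 pp2:3 pp3:3 pp4:2
Op 4: write(P1, v0, 155). refcount(pp0)=3>1 -> COPY to pp5. 6 ppages; refcounts: pp0:2 pp1:1 pp2:3 pp3:3 pp4:2 pp5:1
Op 5: fork(P2) -> P3. 6 ppages; refcounts: pp0:3 pp1:1 pp2:4 pp3:4 pp4:3 pp5:1
Op 6: write(P3, v3, 115). refcount(pp3)=4>1 -> COPY to pp6. 7 ppages; refcounts: pp0:3 pp1:1 pp2:4 pp3:3 pp4:3 pp5:1 pp6:1
Op 7: write(P1, v1, 126). refcount(pp4)=3>1 -> COPY to pp7. 8 ppages; refcounts: pp0:3 pp1:1 pp2:4 pp3:3 pp4:2 pp5:1 pp6:1 pp7:1
Op 8: write(P1, v3, 107). refcount(pp3)=3>1 -> COPY to pp8. 9 ppages; refcounts: pp0:3 pp1:1 pp2:4 pp3:2 pp4:2 pp5:1 pp6:1 pp7:1 pp8:1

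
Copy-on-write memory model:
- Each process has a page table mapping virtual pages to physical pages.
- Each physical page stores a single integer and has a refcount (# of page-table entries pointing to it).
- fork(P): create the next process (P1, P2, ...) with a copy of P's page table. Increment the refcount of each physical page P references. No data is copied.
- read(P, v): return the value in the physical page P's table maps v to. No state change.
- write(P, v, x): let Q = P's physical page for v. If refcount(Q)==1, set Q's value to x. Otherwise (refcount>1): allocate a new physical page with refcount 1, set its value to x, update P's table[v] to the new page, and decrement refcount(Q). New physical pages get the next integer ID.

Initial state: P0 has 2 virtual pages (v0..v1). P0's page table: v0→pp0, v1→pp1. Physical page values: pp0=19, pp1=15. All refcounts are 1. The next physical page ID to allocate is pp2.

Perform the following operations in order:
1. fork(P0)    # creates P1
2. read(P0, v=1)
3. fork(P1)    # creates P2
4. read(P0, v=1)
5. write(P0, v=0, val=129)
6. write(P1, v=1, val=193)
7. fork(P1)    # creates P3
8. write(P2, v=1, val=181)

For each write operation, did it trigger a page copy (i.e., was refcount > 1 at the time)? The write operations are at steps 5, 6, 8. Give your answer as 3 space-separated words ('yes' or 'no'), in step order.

Op 1: fork(P0) -> P1. 2 ppages; refcounts: pp0:2 pp1:2
Op 2: read(P0, v1) -> 15. No state change.
Op 3: fork(P1) -> P2. 2 ppages; refcounts: pp0:3 pp1:3
Op 4: read(P0, v1) -> 15. No state change.
Op 5: write(P0, v0, 129). refcount(pp0)=3>1 -> COPY to pp2. 3 ppages; refcounts: pp0:2 pp1:3 pp2:1
Op 6: write(P1, v1, 193). refcount(pp1)=3>1 -> COPY to pp3. 4 ppages; refcounts: pp0:2 pp1:2 pp2:1 pp3:1
Op 7: fork(P1) -> P3. 4 ppages; refcounts: pp0:3 pp1:2 pp2:1 pp3:2
Op 8: write(P2, v1, 181). refcount(pp1)=2>1 -> COPY to pp4. 5 ppages; refcounts: pp0:3 pp1:1 pp2:1 pp3:2 pp4:1

yes yes yes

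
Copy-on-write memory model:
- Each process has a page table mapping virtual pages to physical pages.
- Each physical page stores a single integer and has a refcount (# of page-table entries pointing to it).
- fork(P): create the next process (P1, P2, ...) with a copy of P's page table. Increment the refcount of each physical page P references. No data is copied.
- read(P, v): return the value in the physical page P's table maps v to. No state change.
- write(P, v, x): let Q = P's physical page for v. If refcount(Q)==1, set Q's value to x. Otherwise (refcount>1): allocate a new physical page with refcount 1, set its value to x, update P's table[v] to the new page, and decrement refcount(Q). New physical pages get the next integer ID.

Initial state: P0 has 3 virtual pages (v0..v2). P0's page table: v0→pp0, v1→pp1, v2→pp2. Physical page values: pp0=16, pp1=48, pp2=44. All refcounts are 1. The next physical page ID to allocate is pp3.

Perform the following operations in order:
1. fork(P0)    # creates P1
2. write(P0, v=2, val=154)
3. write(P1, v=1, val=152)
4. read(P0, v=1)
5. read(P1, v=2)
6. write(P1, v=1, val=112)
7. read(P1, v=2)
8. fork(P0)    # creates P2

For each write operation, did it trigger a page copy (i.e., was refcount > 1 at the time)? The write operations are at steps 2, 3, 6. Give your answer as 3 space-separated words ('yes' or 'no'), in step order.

Op 1: fork(P0) -> P1. 3 ppages; refcounts: pp0:2 pp1:2 pp2:2
Op 2: write(P0, v2, 154). refcount(pp2)=2>1 -> COPY to pp3. 4 ppages; refcounts: pp0:2 pp1:2 pp2:1 pp3:1
Op 3: write(P1, v1, 152). refcount(pp1)=2>1 -> COPY to pp4. 5 ppages; refcounts: pp0:2 pp1:1 pp2:1 pp3:1 pp4:1
Op 4: read(P0, v1) -> 48. No state change.
Op 5: read(P1, v2) -> 44. No state change.
Op 6: write(P1, v1, 112). refcount(pp4)=1 -> write in place. 5 ppages; refcounts: pp0:2 pp1:1 pp2:1 pp3:1 pp4:1
Op 7: read(P1, v2) -> 44. No state change.
Op 8: fork(P0) -> P2. 5 ppages; refcounts: pp0:3 pp1:2 pp2:1 pp3:2 pp4:1

yes yes no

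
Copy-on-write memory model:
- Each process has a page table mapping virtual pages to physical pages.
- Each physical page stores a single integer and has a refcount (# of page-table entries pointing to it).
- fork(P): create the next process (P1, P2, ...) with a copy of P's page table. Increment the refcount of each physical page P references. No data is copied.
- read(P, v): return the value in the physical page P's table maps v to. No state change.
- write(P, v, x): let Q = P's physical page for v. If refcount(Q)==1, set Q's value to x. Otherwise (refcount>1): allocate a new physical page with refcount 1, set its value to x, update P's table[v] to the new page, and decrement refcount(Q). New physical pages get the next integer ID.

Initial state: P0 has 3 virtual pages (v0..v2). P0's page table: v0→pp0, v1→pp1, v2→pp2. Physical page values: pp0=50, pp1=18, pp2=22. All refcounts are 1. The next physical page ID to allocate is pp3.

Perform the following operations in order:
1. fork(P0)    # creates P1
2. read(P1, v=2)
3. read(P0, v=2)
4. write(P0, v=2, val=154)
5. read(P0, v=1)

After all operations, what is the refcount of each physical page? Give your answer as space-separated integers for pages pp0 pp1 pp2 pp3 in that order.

Op 1: fork(P0) -> P1. 3 ppages; refcounts: pp0:2 pp1:2 pp2:2
Op 2: read(P1, v2) -> 22. No state change.
Op 3: read(P0, v2) -> 22. No state change.
Op 4: write(P0, v2, 154). refcount(pp2)=2>1 -> COPY to pp3. 4 ppages; refcounts: pp0:2 pp1:2 pp2:1 pp3:1
Op 5: read(P0, v1) -> 18. No state change.

Answer: 2 2 1 1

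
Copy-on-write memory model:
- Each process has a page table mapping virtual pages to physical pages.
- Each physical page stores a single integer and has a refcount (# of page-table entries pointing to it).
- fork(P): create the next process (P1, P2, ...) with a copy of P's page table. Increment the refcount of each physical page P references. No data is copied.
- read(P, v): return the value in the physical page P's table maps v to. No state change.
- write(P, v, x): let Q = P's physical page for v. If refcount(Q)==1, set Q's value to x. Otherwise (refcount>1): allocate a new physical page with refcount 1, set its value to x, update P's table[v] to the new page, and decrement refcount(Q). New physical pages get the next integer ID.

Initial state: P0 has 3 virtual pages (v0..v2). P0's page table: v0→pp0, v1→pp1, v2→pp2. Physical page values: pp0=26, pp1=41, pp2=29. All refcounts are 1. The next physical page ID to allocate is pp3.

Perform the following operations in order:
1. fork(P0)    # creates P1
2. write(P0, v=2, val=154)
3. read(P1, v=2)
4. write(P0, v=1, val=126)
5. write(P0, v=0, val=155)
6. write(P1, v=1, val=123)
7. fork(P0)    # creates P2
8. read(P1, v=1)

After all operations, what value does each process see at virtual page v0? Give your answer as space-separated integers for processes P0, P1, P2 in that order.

Answer: 155 26 155

Derivation:
Op 1: fork(P0) -> P1. 3 ppages; refcounts: pp0:2 pp1:2 pp2:2
Op 2: write(P0, v2, 154). refcount(pp2)=2>1 -> COPY to pp3. 4 ppages; refcounts: pp0:2 pp1:2 pp2:1 pp3:1
Op 3: read(P1, v2) -> 29. No state change.
Op 4: write(P0, v1, 126). refcount(pp1)=2>1 -> COPY to pp4. 5 ppages; refcounts: pp0:2 pp1:1 pp2:1 pp3:1 pp4:1
Op 5: write(P0, v0, 155). refcount(pp0)=2>1 -> COPY to pp5. 6 ppages; refcounts: pp0:1 pp1:1 pp2:1 pp3:1 pp4:1 pp5:1
Op 6: write(P1, v1, 123). refcount(pp1)=1 -> write in place. 6 ppages; refcounts: pp0:1 pp1:1 pp2:1 pp3:1 pp4:1 pp5:1
Op 7: fork(P0) -> P2. 6 ppages; refcounts: pp0:1 pp1:1 pp2:1 pp3:2 pp4:2 pp5:2
Op 8: read(P1, v1) -> 123. No state change.
P0: v0 -> pp5 = 155
P1: v0 -> pp0 = 26
P2: v0 -> pp5 = 155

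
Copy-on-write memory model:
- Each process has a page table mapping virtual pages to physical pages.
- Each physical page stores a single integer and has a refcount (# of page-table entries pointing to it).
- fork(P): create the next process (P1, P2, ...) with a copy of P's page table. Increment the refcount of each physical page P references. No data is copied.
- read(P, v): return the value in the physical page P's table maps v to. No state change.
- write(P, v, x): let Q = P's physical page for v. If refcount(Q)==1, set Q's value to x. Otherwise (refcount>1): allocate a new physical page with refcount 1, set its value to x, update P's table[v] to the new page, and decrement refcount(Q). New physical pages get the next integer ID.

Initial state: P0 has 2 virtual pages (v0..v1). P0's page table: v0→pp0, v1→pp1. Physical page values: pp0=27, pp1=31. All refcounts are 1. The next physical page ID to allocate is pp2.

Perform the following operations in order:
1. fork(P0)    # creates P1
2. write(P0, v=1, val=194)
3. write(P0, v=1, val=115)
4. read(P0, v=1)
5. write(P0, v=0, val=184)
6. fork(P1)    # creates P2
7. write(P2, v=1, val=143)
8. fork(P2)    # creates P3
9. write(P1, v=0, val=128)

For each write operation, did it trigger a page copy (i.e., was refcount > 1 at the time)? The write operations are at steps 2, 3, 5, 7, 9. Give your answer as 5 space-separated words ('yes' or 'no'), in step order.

Op 1: fork(P0) -> P1. 2 ppages; refcounts: pp0:2 pp1:2
Op 2: write(P0, v1, 194). refcount(pp1)=2>1 -> COPY to pp2. 3 ppages; refcounts: pp0:2 pp1:1 pp2:1
Op 3: write(P0, v1, 115). refcount(pp2)=1 -> write in place. 3 ppages; refcounts: pp0:2 pp1:1 pp2:1
Op 4: read(P0, v1) -> 115. No state change.
Op 5: write(P0, v0, 184). refcount(pp0)=2>1 -> COPY to pp3. 4 ppages; refcounts: pp0:1 pp1:1 pp2:1 pp3:1
Op 6: fork(P1) -> P2. 4 ppages; refcounts: pp0:2 pp1:2 pp2:1 pp3:1
Op 7: write(P2, v1, 143). refcount(pp1)=2>1 -> COPY to pp4. 5 ppages; refcounts: pp0:2 pp1:1 pp2:1 pp3:1 pp4:1
Op 8: fork(P2) -> P3. 5 ppages; refcounts: pp0:3 pp1:1 pp2:1 pp3:1 pp4:2
Op 9: write(P1, v0, 128). refcount(pp0)=3>1 -> COPY to pp5. 6 ppages; refcounts: pp0:2 pp1:1 pp2:1 pp3:1 pp4:2 pp5:1

yes no yes yes yes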